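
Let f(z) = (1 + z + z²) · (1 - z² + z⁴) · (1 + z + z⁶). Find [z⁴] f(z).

-1

(1 + z + z²) has coefficients 1,1,1 for degrees 0…2.
(1 - z² + z⁴) has coefficients 1,0,-1,0,1 for degrees 0…4.
Finally multiplying by (1 + z + z⁶), the product of all factors after the first has coefficients 1,1,-1,-1,1 for degrees 0…4.
[z⁴] = 1·1 + 1·(-1) + 1·(-1) = -1.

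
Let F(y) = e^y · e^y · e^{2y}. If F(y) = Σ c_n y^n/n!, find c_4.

256

The EGF product rule gives c_4 = Σ_{k_1+k_2+k_3=4} C(4; k_1,k_2,k_3) · ∏ g_i(k_i), where e^y gives (1)^k; e^y gives (1)^k; e^{2y} gives (2)^k.
g_1(k) for k = 0…4: 1, 1, 1, 1, 1.
g_2(k) for k = 0…4: 1, 1, 1, 1, 1.
g_3(k) for k = 0…4: 1, 2, 4, 8, 16.
First combine the last two factors: h(k) = Σ_j C(k,j)·g_2(j)·g_3(k−j) for k = 0…4: 1, 3, 9, 27, 81.
c_4 = Σ_k C(4,k)·g_1(k)·h(4−k) = 1·1·81 + 4·1·27 + 6·1·9 + 4·1·3 + 1·1·1 = 81 + 108 + 54 + 12 + 1 = 256.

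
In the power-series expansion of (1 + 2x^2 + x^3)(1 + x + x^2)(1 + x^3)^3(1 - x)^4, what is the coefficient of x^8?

2

(1 + 2x^2 + x^3) has coefficients 1,0,2,1 for degrees 0…3.
(1 + x + x^2) has coefficients 1,1,1,0,0,0,0,0,0 for degrees 0…8.
Multiplying by (1 + x^3)^3 gives running coefficients 1,1,1,3,3,3,3,3,3 for degrees 0…8.
Finally multiplying by (1 - x)^4, the product of all factors after the first has coefficients 1,-3,3,1,-6,6,-2,0,0 for degrees 0…8.
[x^8] = 1·0 + 2·(-2) + 1·6 = 2.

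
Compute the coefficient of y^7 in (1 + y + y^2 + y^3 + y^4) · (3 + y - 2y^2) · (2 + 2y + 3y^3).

(1 + y + y^2 + y^3 + y^4) has coefficients 1,1,1,1,1 for degrees 0…4.
(3 + y - 2y^2) has coefficients 3,1,-2,0,0,0,0,0 for degrees 0…7.
Finally multiplying by (2 + 2y + 3y^3), the product of all factors after the first has coefficients 6,8,-2,5,3,-6,0,0 for degrees 0…7.
[y^7] = 1·0 + 1·0 + 1·(-6) + 1·3 + 1·5 = 2.

2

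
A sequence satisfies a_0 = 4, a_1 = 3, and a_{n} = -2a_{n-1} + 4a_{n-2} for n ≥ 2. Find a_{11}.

The ordinary generating function has denominator 1 + 2y - 4y^2.
Iterating the recurrence: a_0,…,a_{11} = 4, 3, 10, -8, 56, -144, 512, -1600, 5248, -16896, 54784, -177152.

-177152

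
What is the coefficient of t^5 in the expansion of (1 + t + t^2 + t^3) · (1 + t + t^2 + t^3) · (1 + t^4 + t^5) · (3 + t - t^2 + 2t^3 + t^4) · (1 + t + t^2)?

56

(1 + t + t^2 + t^3) has coefficients 1,1,1,1 for degrees 0…3.
(1 + t + t^2 + t^3) has coefficients 1,1,1,1,0,0 for degrees 0…5.
Multiplying by (1 + t^4 + t^5) gives running coefficients 1,1,1,1,1,2 for degrees 0…5.
Multiplying by (3 + t - t^2 + 2t^3 + t^4) gives running coefficients 3,4,3,5,6,9 for degrees 0…5.
Finally multiplying by (1 + t + t^2), the product of all factors after the first has coefficients 3,7,10,12,14,20 for degrees 0…5.
[t^5] = 1·20 + 1·14 + 1·12 + 1·10 = 56.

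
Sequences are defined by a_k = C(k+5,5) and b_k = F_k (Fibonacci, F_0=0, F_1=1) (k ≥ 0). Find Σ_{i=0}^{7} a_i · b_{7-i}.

Write out a_i and b_{7-i} for i = 0,…,7 and sum the products.
Σ = 1·13 + 6·8 + 21·5 + 56·3 + 126·2 + 252·1 + 462·1 + 792·0 = 1300.

1300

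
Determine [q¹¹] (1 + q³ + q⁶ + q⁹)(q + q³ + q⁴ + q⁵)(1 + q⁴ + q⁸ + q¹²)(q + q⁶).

(1 + q³ + q⁶ + q⁹) has coefficients 1,0,0,1,0,0,1,0,0,1 for degrees 0…9.
(q + q³ + q⁴ + q⁵) has coefficients 0,1,0,1,1,1,0,0,0,0,0,0 for degrees 0…11.
Multiplying by (1 + q⁴ + q⁸ + q¹²) gives running coefficients 0,1,0,1,1,2,0,1,1,2,0,1 for degrees 0…11.
Finally multiplying by (q + q⁶), the product of all factors after the first has coefficients 0,0,1,0,1,1,2,1,1,2,3,2 for degrees 0…11.
[q¹¹] = 1·2 + 1·1 + 1·1 + 1·1 = 5.

5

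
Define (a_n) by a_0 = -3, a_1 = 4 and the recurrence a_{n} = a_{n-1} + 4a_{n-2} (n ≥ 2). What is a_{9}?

-632

The ordinary generating function has denominator 1 - z - 4z^2.
Iterating the recurrence: a_0,…,a_{9} = -3, 4, -8, 8, -24, 8, -88, -56, -408, -632.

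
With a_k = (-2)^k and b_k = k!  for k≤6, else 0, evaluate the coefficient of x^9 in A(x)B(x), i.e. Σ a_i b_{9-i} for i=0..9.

-4736

Write out a_i and b_{9-i} for i = 0,…,9 and sum the products.
Σ = 1·0 − 2·0 + 4·0 − 8·720 + 16·120 − 32·24 + 64·6 − 128·2 + 256·1 − 512·1 = -4736.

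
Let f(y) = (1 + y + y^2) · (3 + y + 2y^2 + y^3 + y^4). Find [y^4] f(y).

(1 + y + y^2) has coefficients 1,1,1 for degrees 0…2.
(3 + y + 2y^2 + y^3 + y^4) has coefficients 3,1,2,1,1 for degrees 0…4.
[y^4] = 1·1 + 1·1 + 1·2 = 4.

4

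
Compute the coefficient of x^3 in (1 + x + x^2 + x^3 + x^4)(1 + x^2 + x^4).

(1 + x + x^2 + x^3 + x^4) has coefficients 1,1,1,1 for degrees 0…3.
(1 + x^2 + x^4) has coefficients 1,0,1,0 for degrees 0…3.
[x^3] = 1·0 + 1·1 + 1·0 + 1·1 = 2.

2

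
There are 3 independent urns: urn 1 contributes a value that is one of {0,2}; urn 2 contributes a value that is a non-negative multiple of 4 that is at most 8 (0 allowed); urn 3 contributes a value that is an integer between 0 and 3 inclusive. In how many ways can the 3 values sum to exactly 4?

2

The generating function for the choices is (1 + x²)·(1 + x⁴ + x⁸)·(1 + x + x² + x³); the count is [x⁴].
(1 + x²) has coefficients 1,0,1 for degrees 0…2.
(1 + x⁴ + x⁸) has coefficients 1,0,0,0,1 for degrees 0…4.
Finally multiplying by (1 + x + x² + x³), the product of all factors after the first has coefficients 1,1,1,1,1 for degrees 0…4.
[x⁴] = 1·1 + 1·1 = 2.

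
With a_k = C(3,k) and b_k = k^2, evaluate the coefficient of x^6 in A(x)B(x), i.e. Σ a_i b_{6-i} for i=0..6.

168

This is [x^6] in the product of the two ordinary generating functions.
Σ = 1·36 + 3·25 + 3·16 + 1·9 + 0·4 + 0·1 + 0·0 = 168.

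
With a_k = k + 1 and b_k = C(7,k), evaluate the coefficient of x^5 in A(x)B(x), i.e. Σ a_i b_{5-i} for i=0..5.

321

The convolution is the x^5 coefficient of A(x)B(x).
Σ = 1·21 + 2·35 + 3·35 + 4·21 + 5·7 + 6·1 = 321.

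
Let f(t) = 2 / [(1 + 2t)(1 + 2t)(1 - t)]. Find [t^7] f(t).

-1422

The denominator gives the recurrence a_n = −3a_(n−1) + 4a_(n−3) for n ≥ 3; the numerator fixes a_0 = 2, a_1 = -6, a_2 = 18.
Iterating: 2, -6, 18, -46, 114, -270, 626, -1422, so a_7 = -1422.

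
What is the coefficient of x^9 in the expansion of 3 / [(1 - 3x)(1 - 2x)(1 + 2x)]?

104445

Partial fractions give a closed form: a_n = (27/5)·3^n + (-3)·2^n + (3/5)·(-2)^n.
At n = 9: a_9 = 104445.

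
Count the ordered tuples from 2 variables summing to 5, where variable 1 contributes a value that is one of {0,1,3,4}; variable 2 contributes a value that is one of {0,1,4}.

The generating function for the choices is (1 + x + x³ + x⁴)·(1 + x + x⁴); the count is [x⁵].
(1 + x + x³ + x⁴) has coefficients 1,1,0,1,1 for degrees 0…4.
(1 + x + x⁴) has coefficients 1,1,0,0,1,0 for degrees 0…5.
[x⁵] = 1·0 + 1·1 + 1·0 + 1·1 = 2.

2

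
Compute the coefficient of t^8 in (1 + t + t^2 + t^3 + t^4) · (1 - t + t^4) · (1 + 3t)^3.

(1 + t + t^2 + t^3 + t^4) has coefficients 1,1,1,1,1 for degrees 0…4.
(1 - t + t^4) has coefficients 1,-1,0,0,1,0,0,0,0 for degrees 0…8.
Finally multiplying by (1 + 3t)^3, the product of all factors after the first has coefficients 1,8,18,0,-26,9,27,27,0 for degrees 0…8.
[t^8] = 1·0 + 1·27 + 1·27 + 1·9 + 1·(-26) = 37.

37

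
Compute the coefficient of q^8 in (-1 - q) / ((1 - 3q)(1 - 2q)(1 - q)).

-37831

Partial fractions give a closed form: a_n = (-6)·3^n + (6)·2^n + (-1)·1^n.
At n = 8: a_8 = -37831.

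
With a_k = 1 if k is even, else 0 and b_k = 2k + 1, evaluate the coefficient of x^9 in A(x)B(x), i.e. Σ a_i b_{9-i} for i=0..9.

This is [x^9] in the product of the two ordinary generating functions.
Σ = 1·19 + 0·17 + 1·15 + 0·13 + 1·11 + 0·9 + 1·7 + 0·5 + 1·3 + 0·1 = 55.

55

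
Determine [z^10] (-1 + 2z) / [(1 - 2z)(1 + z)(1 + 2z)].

The denominator gives the recurrence a_n = −a_(n−1) + 4a_(n−2) + 4a_(n−3) for n ≥ 3; the numerator fixes a_0 = -1, a_1 = 3, a_2 = -7.
Iterating: -1, 3, -7, 15, -31, 63, -127, 255, -511, 1023, -2047, so a_10 = -2047.

-2047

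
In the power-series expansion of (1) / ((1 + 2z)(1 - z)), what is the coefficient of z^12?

The denominator gives the recurrence a_n = −a_(n−1) + 2a_(n−2) for n ≥ 3; the numerator fixes a_0 = 1, a_1 = -1, a_2 = 3.
Iterating: 1, -1, 3, -5, 11, -21, 43, -85, 171, -341, 683, -1365, 2731, so a_12 = 2731.

2731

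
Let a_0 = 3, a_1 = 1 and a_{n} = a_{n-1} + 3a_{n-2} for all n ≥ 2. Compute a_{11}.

The ordinary generating function has denominator 1 - z - 3z^2.
Iterating the recurrence: a_0,…,a_{11} = 3, 1, 10, 13, 43, 82, 211, 457, 1090, 2461, 5731, 13114.

13114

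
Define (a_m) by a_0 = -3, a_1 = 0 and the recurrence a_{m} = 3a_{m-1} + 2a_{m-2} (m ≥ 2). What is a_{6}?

The ordinary generating function has denominator 1 - 3t - 2t^2.
Iterating the recurrence: a_0,…,a_{6} = -3, 0, -6, -18, -66, -234, -834.

-834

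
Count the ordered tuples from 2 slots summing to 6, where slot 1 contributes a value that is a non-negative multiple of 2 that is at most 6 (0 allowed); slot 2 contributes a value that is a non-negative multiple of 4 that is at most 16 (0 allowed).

2

The generating function for the choices is (1 + t² + t⁴ + t⁶)·(1 + t⁴ + t⁸ + t¹² + t¹⁶); the count is [t⁶].
(1 + t² + t⁴ + t⁶) has coefficients 1,0,1,0,1,0,1 for degrees 0…6.
(1 + t⁴ + t⁸ + t¹² + t¹⁶) has coefficients 1,0,0,0,1,0,0 for degrees 0…6.
[t⁶] = 1·0 + 1·1 + 1·0 + 1·1 = 2.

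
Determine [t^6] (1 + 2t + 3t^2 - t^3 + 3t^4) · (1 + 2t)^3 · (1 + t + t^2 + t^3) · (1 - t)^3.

(1 + 2t + 3t^2 - t^3 + 3t^4) has coefficients 1,2,3,-1,3 for degrees 0…4.
(1 + 2t)^3 has coefficients 1,6,12,8,0,0,0 for degrees 0…6.
Multiplying by (1 + t + t^2 + t^3) gives running coefficients 1,7,19,27,26,20,8 for degrees 0…6.
Finally multiplying by (1 - t)^3, the product of all factors after the first has coefficients 1,4,1,-10,-5,4,-1 for degrees 0…6.
[t^6] = 1·(-1) + 2·4 + 3·(-5) − 1·(-10) + 3·1 = 5.

5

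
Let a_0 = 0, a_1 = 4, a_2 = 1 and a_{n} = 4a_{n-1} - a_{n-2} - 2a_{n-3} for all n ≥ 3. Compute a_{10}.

-23435

The ordinary generating function has denominator 1 - 4y + y^2 + 2y^3.
Iterating the recurrence: a_0,…,a_{10} = 0, 4, 1, 0, -9, -38, -143, -516, -1845, -6578, -23435.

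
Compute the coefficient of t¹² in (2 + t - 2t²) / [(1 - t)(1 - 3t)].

1682896

The denominator gives the recurrence a_n = 4a_(n−1) − 3a_(n−2) for n ≥ 3; the numerator fixes a_0 = 2, a_1 = 9, a_2 = 28.
Iterating: 2, 9, 28, 85, 256, 769, 2308, 6925, 20776, 62329, 186988, 560965, 1682896, so a_12 = 1682896.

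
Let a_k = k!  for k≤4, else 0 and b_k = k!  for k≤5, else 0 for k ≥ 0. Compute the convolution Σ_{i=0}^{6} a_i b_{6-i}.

This is [x^6] in the product of the two ordinary generating functions.
Σ = 1·0 + 1·120 + 2·24 + 6·6 + 24·2 + 0·1 + 0·1 = 252.

252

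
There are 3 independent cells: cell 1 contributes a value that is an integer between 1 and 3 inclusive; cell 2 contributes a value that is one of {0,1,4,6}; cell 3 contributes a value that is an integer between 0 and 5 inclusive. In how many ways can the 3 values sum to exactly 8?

8

The generating function for the choices is (y + y^2 + y^3)·(1 + y + y^4 + y^6)·(1 + y + y^2 + y^3 + y^4 + y^5); the count is [y^8].
(y + y^2 + y^3) has coefficients 0,1,1,1 for degrees 0…3.
(1 + y + y^4 + y^6) has coefficients 1,1,0,0,1,0,1,0,0 for degrees 0…8.
Finally multiplying by (1 + y + y^2 + y^3 + y^4 + y^5), the product of all factors after the first has coefficients 1,2,2,2,3,3,3,2,2 for degrees 0…8.
[y^8] = 1·2 + 1·3 + 1·3 = 8.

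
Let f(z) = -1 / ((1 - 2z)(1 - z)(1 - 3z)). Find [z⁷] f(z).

Partial fractions give a closed form: a_n = (4)·2^n + (-1/2)·1^n + (-9/2)·3^n.
At n = 7: a_7 = -9330.

-9330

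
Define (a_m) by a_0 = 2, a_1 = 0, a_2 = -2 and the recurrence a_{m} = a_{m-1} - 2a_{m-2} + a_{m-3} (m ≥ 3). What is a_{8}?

8

The ordinary generating function has denominator 1 - t + 2t^2 - t^3.
Iterating the recurrence: a_0,…,a_{8} = 2, 0, -2, 0, 4, 2, -6, -6, 8.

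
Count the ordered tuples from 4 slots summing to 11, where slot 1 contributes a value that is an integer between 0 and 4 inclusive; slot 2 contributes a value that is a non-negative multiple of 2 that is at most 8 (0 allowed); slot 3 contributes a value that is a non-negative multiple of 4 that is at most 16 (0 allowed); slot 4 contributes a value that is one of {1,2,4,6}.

19

The generating function for the choices is (1 + q + q² + q³ + q⁴)·(1 + q² + q⁴ + q⁶ + q⁸)·(1 + q⁴ + q⁸ + q¹² + q¹⁶)·(q + q² + q⁴ + q⁶); the count is [q¹¹].
(1 + q + q² + q³ + q⁴) has coefficients 1,1,1,1,1 for degrees 0…4.
(1 + q² + q⁴ + q⁶ + q⁸) has coefficients 1,0,1,0,1,0,1,0,1,0,0,0 for degrees 0…11.
Multiplying by (1 + q⁴ + q⁸ + q¹² + q¹⁶) gives running coefficients 1,0,1,0,2,0,2,0,3,0,2,0 for degrees 0…11.
Finally multiplying by (q + q² + q⁴ + q⁶), the product of all factors after the first has coefficients 0,1,1,1,2,2,4,2,5,3,7,2 for degrees 0…11.
[q¹¹] = 1·2 + 1·7 + 1·3 + 1·5 + 1·2 = 19.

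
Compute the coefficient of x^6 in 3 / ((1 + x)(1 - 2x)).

129

Partial fractions give a closed form: a_n = (1)·(-1)^n + (2)·2^n.
At n = 6: a_6 = 129.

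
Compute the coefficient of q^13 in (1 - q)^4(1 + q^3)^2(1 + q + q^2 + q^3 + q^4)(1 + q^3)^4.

(1 - q)^4 has coefficients 1,-4,6,-4,1 for degrees 0…4.
(1 + q^3)^2 has coefficients 1,0,0,2,0,0,1,0,0,0,0,0,0,0 for degrees 0…13.
Multiplying by (1 + q + q^2 + q^3 + q^4) gives running coefficients 1,1,1,3,3,2,3,3,1,1,1,0,0,0 for degrees 0…13.
Finally multiplying by (1 + q^3)^4, the product of all factors after the first has coefficients 1,1,1,7,7,6,21,21,15,35,35,20,35,35 for degrees 0…13.
[q^13] = 1·35 − 4·35 + 6·20 − 4·35 + 1·35 = -90.

-90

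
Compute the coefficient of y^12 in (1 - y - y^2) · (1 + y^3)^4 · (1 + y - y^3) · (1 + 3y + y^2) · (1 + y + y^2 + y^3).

(1 - y - y^2) has coefficients 1,-1,-1 for degrees 0…2.
(1 + y^3)^4 has coefficients 1,0,0,4,0,0,6,0,0,4,0,0,1 for degrees 0…12.
Multiplying by (1 + y - y^3) gives running coefficients 1,1,0,3,4,0,2,6,0,-2,4,0,-3 for degrees 0…12.
Multiplying by (1 + 3y + y^2) gives running coefficients 1,4,4,4,13,15,6,12,20,4,-2,10,1 for degrees 0…12.
Finally multiplying by (1 + y + y^2 + y^3), the product of all factors after the first has coefficients 1,5,9,13,25,36,38,46,53,42,34,32,13 for degrees 0…12.
[y^12] = 1·13 − 1·32 − 1·34 = -53.

-53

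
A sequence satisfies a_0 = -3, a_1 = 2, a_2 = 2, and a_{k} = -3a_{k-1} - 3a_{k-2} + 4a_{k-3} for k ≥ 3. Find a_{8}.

-2086

The ordinary generating function has denominator 1 + 3x + 3x^2 - 4x^3.
Iterating the recurrence: a_0,…,a_{8} = -3, 2, 2, -24, 74, -142, 108, 398, -2086.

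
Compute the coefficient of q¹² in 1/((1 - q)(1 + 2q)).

2731

Partial fractions give a closed form: a_n = (1/3)·1^n + (2/3)·(-2)^n.
At n = 12: a_12 = 2731.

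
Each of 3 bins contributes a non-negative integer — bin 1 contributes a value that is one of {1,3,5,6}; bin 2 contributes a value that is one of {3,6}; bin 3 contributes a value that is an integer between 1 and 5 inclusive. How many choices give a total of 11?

5

The generating function for the choices is (x + x^3 + x^5 + x^6)·(x^3 + x^6)·(x + x^2 + x^3 + x^4 + x^5); the count is [x^11].
(x + x^3 + x^5 + x^6) has coefficients 0,1,0,1,0,1,1 for degrees 0…6.
(x^3 + x^6) has coefficients 0,0,0,1,0,0,1,0,0,0,0,0 for degrees 0…11.
Finally multiplying by (x + x^2 + x^3 + x^4 + x^5), the product of all factors after the first has coefficients 0,0,0,0,1,1,1,2,2,1,1,1 for degrees 0…11.
[x^11] = 1·1 + 1·2 + 1·1 + 1·1 = 5.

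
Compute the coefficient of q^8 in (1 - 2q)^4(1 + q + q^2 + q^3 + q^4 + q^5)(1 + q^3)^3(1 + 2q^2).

-46

(1 - 2q)^4 has coefficients 1,-8,24,-32,16 for degrees 0…4.
(1 + q + q^2 + q^3 + q^4 + q^5) has coefficients 1,1,1,1,1,1,0,0,0 for degrees 0…8.
Multiplying by (1 + q^3)^3 gives running coefficients 1,1,1,4,4,4,6,6,6 for degrees 0…8.
Finally multiplying by (1 + 2q^2), the product of all factors after the first has coefficients 1,1,3,6,6,12,14,14,18 for degrees 0…8.
[q^8] = 1·18 − 8·14 + 24·14 − 32·12 + 16·6 = -46.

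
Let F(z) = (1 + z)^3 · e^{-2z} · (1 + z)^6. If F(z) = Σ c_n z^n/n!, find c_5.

-32

The EGF product rule gives c_5 = Σ_{k_1+k_2+k_3=5} C(5; k_1,k_2,k_3) · ∏ g_i(k_i), where (1+z)^3 gives the falling factorial (3)_k; e^{-2z} gives (-2)^k; (1+z)^6 gives the falling factorial (6)_k.
g_1(k) for k = 0…5: 1, 3, 6, 6, 0, 0.
g_2(k) for k = 0…5: 1, -2, 4, -8, 16, -32.
g_3(k) for k = 0…5: 1, 6, 30, 120, 360, 720.
First combine the last two factors: h(k) = Σ_j C(k,j)·g_2(j)·g_3(k−j) for k = 0…5: 1, 4, 10, 4, -56, -32.
c_5 = Σ_k C(5,k)·g_1(k)·h(5−k) = 1·1·(-32) + 5·3·(-56) + 10·6·4 + 10·6·10 = −32 − 840 + 240 + 600 = -32.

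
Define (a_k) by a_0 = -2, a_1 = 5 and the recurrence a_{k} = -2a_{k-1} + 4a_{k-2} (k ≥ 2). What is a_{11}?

680960

The ordinary generating function has denominator 1 + 2z - 4z^2.
Iterating the recurrence: a_0,…,a_{11} = -2, 5, -18, 56, -184, 592, -1920, 6208, -20096, 65024, -210432, 680960.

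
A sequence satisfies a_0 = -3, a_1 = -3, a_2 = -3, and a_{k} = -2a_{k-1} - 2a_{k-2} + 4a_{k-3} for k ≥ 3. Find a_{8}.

The ordinary generating function has denominator 1 + 2x + 2x^2 - 4x^3.
Iterating the recurrence: a_0,…,a_{8} = -3, -3, -3, 0, -6, 0, 12, -48, 72.

72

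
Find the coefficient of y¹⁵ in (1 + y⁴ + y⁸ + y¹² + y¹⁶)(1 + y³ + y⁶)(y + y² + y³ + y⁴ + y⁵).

4

(1 + y⁴ + y⁸ + y¹² + y¹⁶) has coefficients 1,0,0,0,1,0,0,0,1,0,0,0,1,0,0,0 for degrees 0…15.
(1 + y³ + y⁶) has coefficients 1,0,0,1,0,0,1,0,0,0,0,0,0,0,0,0 for degrees 0…15.
Finally multiplying by (y + y² + y³ + y⁴ + y⁵), the product of all factors after the first has coefficients 0,1,1,1,2,2,1,2,2,1,1,1,0,0,0,0 for degrees 0…15.
[y¹⁵] = 1·0 + 1·1 + 1·2 + 1·1 = 4.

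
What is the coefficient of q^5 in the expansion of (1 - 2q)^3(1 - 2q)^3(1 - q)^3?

(1 - 2q)^3 has coefficients 1,-6,12,-8 for degrees 0…3.
(1 - 2q)^3 has coefficients 1,-6,12,-8,0,0 for degrees 0…5.
Finally multiplying by (1 - q)^3, the product of all factors after the first has coefficients 1,-9,33,-63,66,-36 for degrees 0…5.
[q^5] = 1·(-36) − 6·66 + 12·(-63) − 8·33 = -1452.

-1452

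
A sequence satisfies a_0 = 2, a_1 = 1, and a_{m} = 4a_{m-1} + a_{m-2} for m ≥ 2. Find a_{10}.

The ordinary generating function has denominator 1 - 4q - q^2.
Iterating the recurrence: a_0,…,a_{10} = 2, 1, 6, 25, 106, 449, 1902, 8057, 34130, 144577, 612438.

612438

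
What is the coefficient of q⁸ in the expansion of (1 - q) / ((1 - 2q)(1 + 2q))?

256

Partial fractions give a closed form: a_n = (1/4)·2^n + (3/4)·(-2)^n.
At n = 8: a_8 = 256.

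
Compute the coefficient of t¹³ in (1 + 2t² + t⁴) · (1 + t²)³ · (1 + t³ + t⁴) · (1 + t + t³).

17

(1 + 2t² + t⁴) has coefficients 1,0,2,0,1 for degrees 0…4.
(1 + t²)³ has coefficients 1,0,3,0,3,0,1,0,0,0,0,0,0,0 for degrees 0…13.
Multiplying by (1 + t³ + t⁴) gives running coefficients 1,0,3,1,4,3,4,3,3,1,1,0,0,0 for degrees 0…13.
Finally multiplying by (1 + t + t³), the product of all factors after the first has coefficients 1,1,3,5,5,10,8,11,9,8,5,4,1,1 for degrees 0…13.
[t¹³] = 1·1 + 2·4 + 1·8 = 17.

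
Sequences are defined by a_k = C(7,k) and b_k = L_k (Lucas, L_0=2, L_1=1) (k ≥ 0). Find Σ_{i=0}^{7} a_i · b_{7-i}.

843

The convolution is the x^7 coefficient of A(x)B(x).
Σ = 1·29 + 7·18 + 21·11 + 35·7 + 35·4 + 21·3 + 7·1 + 1·2 = 843.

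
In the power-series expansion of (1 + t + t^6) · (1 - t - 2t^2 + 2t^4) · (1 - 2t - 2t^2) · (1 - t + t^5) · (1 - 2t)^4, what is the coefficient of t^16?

-84

(1 + t + t^6) has coefficients 1,1,0,0,0,0,1 for degrees 0…6.
(1 - t - 2t^2 + 2t^4) has coefficients 1,-1,-2,0,2,0,0,0,0,0,0,0,0,0,0,0,0 for degrees 0…16.
Multiplying by (1 - 2t - 2t^2) gives running coefficients 1,-3,-2,6,6,-4,-4,0,0,0,0,0,0,0,0,0,0 for degrees 0…16.
Multiplying by (1 - t + t^5) gives running coefficients 1,-4,1,8,0,-9,-3,2,6,6,-4,-4,0,0,0,0,0 for degrees 0…16.
Finally multiplying by (1 - 2t)^4, the product of all factors after the first has coefficients 1,-12,57,-128,104,87,-171,-62,206,-42,-20,12,-160,128,64,-64,0 for degrees 0…16.
[t^16] = 1·0 + 1·(-64) + 1·(-20) = -84.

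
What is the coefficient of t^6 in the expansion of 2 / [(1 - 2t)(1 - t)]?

254

The denominator gives the recurrence a_n = 3a_(n−1) − 2a_(n−2) for n ≥ 2; the numerator fixes a_0 = 2, a_1 = 6.
Iterating: 2, 6, 14, 30, 62, 126, 254, so a_6 = 254.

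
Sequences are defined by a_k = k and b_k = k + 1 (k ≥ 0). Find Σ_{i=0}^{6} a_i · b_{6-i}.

This is [x^6] in the product of the two ordinary generating functions.
Σ = 0·7 + 1·6 + 2·5 + 3·4 + 4·3 + 5·2 + 6·1 = 56.

56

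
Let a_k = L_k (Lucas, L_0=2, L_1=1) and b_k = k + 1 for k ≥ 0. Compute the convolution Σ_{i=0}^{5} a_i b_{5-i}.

66

Write out a_i and b_{5-i} for i = 0,…,5 and sum the products.
Σ = 2·6 + 1·5 + 3·4 + 4·3 + 7·2 + 11·1 = 66.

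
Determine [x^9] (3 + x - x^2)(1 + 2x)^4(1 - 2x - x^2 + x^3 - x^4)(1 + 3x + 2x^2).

-184

(3 + x - x^2) has coefficients 3,1,-1 for degrees 0…2.
(1 + 2x)^4 has coefficients 1,8,24,32,16,0,0,0,0,0 for degrees 0…9.
Multiplying by (1 - 2x - x^2 + x^3 - x^4) gives running coefficients 1,6,7,-23,-65,-48,-8,-16,-16,0 for degrees 0…9.
Finally multiplying by (1 + 3x + 2x^2), the product of all factors after the first has coefficients 1,9,27,10,-120,-289,-282,-136,-80,-80 for degrees 0…9.
[x^9] = 3·(-80) + 1·(-80) − 1·(-136) = -184.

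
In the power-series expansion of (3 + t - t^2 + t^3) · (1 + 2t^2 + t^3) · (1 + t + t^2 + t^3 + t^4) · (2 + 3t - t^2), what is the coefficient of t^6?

(3 + t - t^2 + t^3) has coefficients 3,1,-1,1 for degrees 0…3.
(1 + 2t^2 + t^3) has coefficients 1,0,2,1,0,0,0 for degrees 0…6.
Multiplying by (1 + t + t^2 + t^3 + t^4) gives running coefficients 1,1,3,4,4,3,3 for degrees 0…6.
Finally multiplying by (2 + 3t - t^2), the product of all factors after the first has coefficients 2,5,8,16,17,14,11 for degrees 0…6.
[t^6] = 3·11 + 1·14 − 1·17 + 1·16 = 46.

46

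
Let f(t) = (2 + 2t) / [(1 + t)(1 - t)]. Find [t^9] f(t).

2

Partial fractions give a closed form: a_n = (2)·1^n.
At n = 9: a_9 = 2.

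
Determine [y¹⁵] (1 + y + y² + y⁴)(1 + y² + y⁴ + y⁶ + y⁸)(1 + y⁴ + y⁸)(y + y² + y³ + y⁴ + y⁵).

23

(1 + y + y² + y⁴) has coefficients 1,1,1,0,1 for degrees 0…4.
(1 + y² + y⁴ + y⁶ + y⁸) has coefficients 1,0,1,0,1,0,1,0,1,0,0,0,0,0,0,0 for degrees 0…15.
Multiplying by (1 + y⁴ + y⁸) gives running coefficients 1,0,1,0,2,0,2,0,3,0,2,0,2,0,1,0 for degrees 0…15.
Finally multiplying by (y + y² + y³ + y⁴ + y⁵), the product of all factors after the first has coefficients 0,1,1,2,2,4,3,5,4,7,5,7,5,7,4,5 for degrees 0…15.
[y¹⁵] = 1·5 + 1·4 + 1·7 + 1·7 = 23.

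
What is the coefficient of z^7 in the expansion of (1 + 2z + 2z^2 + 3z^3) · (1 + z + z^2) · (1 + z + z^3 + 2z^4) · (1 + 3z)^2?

310

(1 + 2z + 2z^2 + 3z^3) has coefficients 1,2,2,3 for degrees 0…3.
(1 + z + z^2) has coefficients 1,1,1,0,0,0,0,0 for degrees 0…7.
Multiplying by (1 + z + z^3 + 2z^4) gives running coefficients 1,2,2,2,3,3,2,0 for degrees 0…7.
Finally multiplying by (1 + 3z)^2, the product of all factors after the first has coefficients 1,8,23,32,33,39,47,39 for degrees 0…7.
[z^7] = 1·39 + 2·47 + 2·39 + 3·33 = 310.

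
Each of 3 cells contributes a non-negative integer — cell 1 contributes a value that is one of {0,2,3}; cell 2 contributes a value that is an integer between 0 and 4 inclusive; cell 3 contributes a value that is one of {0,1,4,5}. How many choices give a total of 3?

The generating function for the choices is (1 + y² + y³)·(1 + y + y² + y³ + y⁴)·(1 + y + y⁴ + y⁵); the count is [y³].
(1 + y² + y³) has coefficients 1,0,1,1 for degrees 0…3.
(1 + y + y² + y³ + y⁴) has coefficients 1,1,1,1 for degrees 0…3.
Finally multiplying by (1 + y + y⁴ + y⁵), the product of all factors after the first has coefficients 1,2,2,2 for degrees 0…3.
[y³] = 1·2 + 1·2 + 1·1 = 5.

5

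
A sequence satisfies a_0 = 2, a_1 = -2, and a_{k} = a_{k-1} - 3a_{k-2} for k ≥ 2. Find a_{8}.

-8

The ordinary generating function has denominator 1 - z + 3z^2.
Iterating the recurrence: a_0,…,a_{8} = 2, -2, -8, -2, 22, 28, -38, -122, -8.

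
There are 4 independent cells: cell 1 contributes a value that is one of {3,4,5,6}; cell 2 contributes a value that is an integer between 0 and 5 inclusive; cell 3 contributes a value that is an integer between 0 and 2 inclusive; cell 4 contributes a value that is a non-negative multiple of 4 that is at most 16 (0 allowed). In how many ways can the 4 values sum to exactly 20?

The generating function for the choices is (x^3 + x^4 + x^5 + x^6)·(1 + x + x^2 + x^3 + x^4 + x^5)·(1 + x + x^2)·(1 + x^4 + x^8 + x^12 + x^16); the count is [x^20].
(x^3 + x^4 + x^5 + x^6) has coefficients 0,0,0,1,1,1,1 for degrees 0…6.
(1 + x + x^2 + x^3 + x^4 + x^5) has coefficients 1,1,1,1,1,1,0,0,0,0,0,0,0,0,0,0,0,0,0,0,0 for degrees 0…20.
Multiplying by (1 + x + x^2) gives running coefficients 1,2,3,3,3,3,2,1,0,0,0,0,0,0,0,0,0,0,0,0,0 for degrees 0…20.
Finally multiplying by (1 + x^4 + x^8 + x^12 + x^16), the product of all factors after the first has coefficients 1,2,3,3,4,5,5,4,4,5,5,4,4,5,5,4,4,5,5,4,3 for degrees 0…20.
[x^20] = 1·5 + 1·4 + 1·4 + 1·5 = 18.

18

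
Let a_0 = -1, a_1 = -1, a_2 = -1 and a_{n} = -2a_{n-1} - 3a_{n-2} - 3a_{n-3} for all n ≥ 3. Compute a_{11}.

The ordinary generating function has denominator 1 + 2y + 3y^2 + 3y^3.
Iterating the recurrence: a_0,…,a_{11} = -1, -1, -1, 8, -10, -1, 8, 17, -55, 35, 44, -28.

-28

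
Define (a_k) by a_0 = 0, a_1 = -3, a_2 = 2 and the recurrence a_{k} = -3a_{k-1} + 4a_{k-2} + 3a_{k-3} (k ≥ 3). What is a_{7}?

-3240

The ordinary generating function has denominator 1 + 3t - 4t^2 - 3t^3.
Iterating the recurrence: a_0,…,a_{7} = 0, -3, 2, -18, 53, -225, 833, -3240.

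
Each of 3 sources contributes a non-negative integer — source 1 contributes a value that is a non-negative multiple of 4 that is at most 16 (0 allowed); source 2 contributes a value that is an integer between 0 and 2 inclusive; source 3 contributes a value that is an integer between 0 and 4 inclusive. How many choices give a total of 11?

3

The generating function for the choices is (1 + z^4 + z^8 + z^12 + z^16)·(1 + z + z^2)·(1 + z + z^2 + z^3 + z^4); the count is [z^11].
(1 + z^4 + z^8 + z^12 + z^16) has coefficients 1,0,0,0,1,0,0,0,1,0,0,0 for degrees 0…11.
(1 + z + z^2) has coefficients 1,1,1,0,0,0,0,0,0,0,0,0 for degrees 0…11.
Finally multiplying by (1 + z + z^2 + z^3 + z^4), the product of all factors after the first has coefficients 1,2,3,3,3,2,1,0,0,0,0,0 for degrees 0…11.
[z^11] = 1·0 + 1·0 + 1·3 = 3.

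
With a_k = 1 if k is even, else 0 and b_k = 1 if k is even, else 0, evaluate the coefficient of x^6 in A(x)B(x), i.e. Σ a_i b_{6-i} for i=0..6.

The convolution is the t^6 coefficient of A(t)B(t).
Σ = 1·1 + 0·0 + 1·1 + 0·0 + 1·1 + 0·0 + 1·1 = 4.

4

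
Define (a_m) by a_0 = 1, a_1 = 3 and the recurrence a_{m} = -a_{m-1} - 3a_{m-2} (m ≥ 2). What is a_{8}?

66

The ordinary generating function has denominator 1 + x + 3x^2.
Iterating the recurrence: a_0,…,a_{8} = 1, 3, -6, -3, 21, -12, -51, 87, 66.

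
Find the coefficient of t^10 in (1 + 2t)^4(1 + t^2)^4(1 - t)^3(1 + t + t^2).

33

(1 + 2t)^4 has coefficients 1,8,24,32,16 for degrees 0…4.
(1 + t^2)^4 has coefficients 1,0,4,0,6,0,4,0,1,0,0 for degrees 0…10.
Multiplying by (1 - t)^3 gives running coefficients 1,-3,7,-13,18,-22,22,-18,13,-7,3 for degrees 0…10.
Finally multiplying by (1 + t + t^2), the product of all factors after the first has coefficients 1,-2,5,-9,12,-17,18,-18,17,-12,9 for degrees 0…10.
[t^10] = 1·9 + 8·(-12) + 24·17 + 32·(-18) + 16·18 = 33.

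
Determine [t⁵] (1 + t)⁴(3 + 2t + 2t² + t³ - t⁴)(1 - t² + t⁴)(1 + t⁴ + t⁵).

10

(1 + t)⁴ has coefficients 1,4,6,4,1 for degrees 0…4.
(3 + 2t + 2t² + t³ - t⁴) has coefficients 3,2,2,1,-1,0 for degrees 0…5.
Multiplying by (1 - t² + t⁴) gives running coefficients 3,2,-1,-1,0,1 for degrees 0…5.
Finally multiplying by (1 + t⁴ + t⁵), the product of all factors after the first has coefficients 3,2,-1,-1,3,6 for degrees 0…5.
[t⁵] = 1·6 + 4·3 + 6·(-1) + 4·(-1) + 1·2 = 10.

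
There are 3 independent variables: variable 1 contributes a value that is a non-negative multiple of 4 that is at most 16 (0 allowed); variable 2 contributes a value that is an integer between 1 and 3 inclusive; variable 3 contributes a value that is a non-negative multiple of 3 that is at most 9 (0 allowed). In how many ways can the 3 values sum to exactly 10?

The generating function for the choices is (1 + q⁴ + q⁸ + q¹² + q¹⁶)·(q + q² + q³)·(1 + q³ + q⁶ + q⁹); the count is [q¹⁰].
(1 + q⁴ + q⁸ + q¹² + q¹⁶) has coefficients 1,0,0,0,1,0,0,0,1,0,0 for degrees 0…10.
(q + q² + q³) has coefficients 0,1,1,1,0,0,0,0,0,0,0 for degrees 0…10.
Finally multiplying by (1 + q³ + q⁶ + q⁹), the product of all factors after the first has coefficients 0,1,1,1,1,1,1,1,1,1,1 for degrees 0…10.
[q¹⁰] = 1·1 + 1·1 + 1·1 = 3.

3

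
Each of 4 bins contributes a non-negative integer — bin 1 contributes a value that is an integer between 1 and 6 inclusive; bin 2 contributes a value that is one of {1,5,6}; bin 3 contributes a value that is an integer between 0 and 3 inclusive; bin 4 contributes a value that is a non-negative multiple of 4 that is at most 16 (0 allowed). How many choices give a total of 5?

4

The generating function for the choices is (x + x² + x³ + x⁴ + x⁵ + x⁶)·(x + x⁵ + x⁶)·(1 + x + x² + x³)·(1 + x⁴ + x⁸ + x¹² + x¹⁶); the count is [x⁵].
(x + x² + x³ + x⁴ + x⁵ + x⁶) has coefficients 0,1,1,1,1,1 for degrees 0…5.
(x + x⁵ + x⁶) has coefficients 0,1,0,0,0,1 for degrees 0…5.
Multiplying by (1 + x + x² + x³) gives running coefficients 0,1,1,1,1,1 for degrees 0…5.
Finally multiplying by (1 + x⁴ + x⁸ + x¹² + x¹⁶), the product of all factors after the first has coefficients 0,1,1,1,1,2 for degrees 0…5.
[x⁵] = 1·1 + 1·1 + 1·1 + 1·1 + 1·0 = 4.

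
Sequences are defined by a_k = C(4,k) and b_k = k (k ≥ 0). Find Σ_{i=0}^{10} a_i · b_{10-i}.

128

This is [x^10] in the product of the two ordinary generating functions.
Σ = 1·10 + 4·9 + 6·8 + 4·7 + 1·6 + 0·5 + 0·4 + 0·3 + 0·2 + 0·1 + 0·0 = 128.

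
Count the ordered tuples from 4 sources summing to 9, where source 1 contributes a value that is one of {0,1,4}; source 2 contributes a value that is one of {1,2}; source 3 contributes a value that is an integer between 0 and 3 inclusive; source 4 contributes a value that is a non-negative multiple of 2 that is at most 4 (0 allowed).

The generating function for the choices is (1 + t + t^4)·(t + t^2)·(1 + t + t^2 + t^3)·(1 + t^2 + t^4); the count is [t^9].
(1 + t + t^4) has coefficients 1,1,0,0,1 for degrees 0…4.
(t + t^2) has coefficients 0,1,1,0,0,0,0,0,0,0 for degrees 0…9.
Multiplying by (1 + t + t^2 + t^3) gives running coefficients 0,1,2,2,2,1,0,0,0,0 for degrees 0…9.
Finally multiplying by (1 + t^2 + t^4), the product of all factors after the first has coefficients 0,1,2,3,4,4,4,3,2,1 for degrees 0…9.
[t^9] = 1·1 + 1·2 + 1·4 = 7.

7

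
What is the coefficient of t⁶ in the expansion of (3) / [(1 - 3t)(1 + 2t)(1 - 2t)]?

3783

Partial fractions give a closed form: a_n = (27/5)·3^n + (3/5)·(-2)^n + (-3)·2^n.
At n = 6: a_6 = 3783.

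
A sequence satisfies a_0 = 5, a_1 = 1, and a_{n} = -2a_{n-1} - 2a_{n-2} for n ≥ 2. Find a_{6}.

48

The ordinary generating function has denominator 1 + 2q + 2q^2.
Iterating the recurrence: a_0,…,a_{6} = 5, 1, -12, 22, -20, -4, 48.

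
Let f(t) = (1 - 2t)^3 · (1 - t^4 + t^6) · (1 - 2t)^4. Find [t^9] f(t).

392

(1 - 2t)^3 has coefficients 1,-6,12,-8 for degrees 0…3.
(1 - t^4 + t^6) has coefficients 1,0,0,0,-1,0,1,0,0,0 for degrees 0…9.
Finally multiplying by (1 - 2t)^4, the product of all factors after the first has coefficients 1,-8,24,-32,15,8,-23,24,8,-32 for degrees 0…9.
[t^9] = 1·(-32) − 6·8 + 12·24 − 8·(-23) = 392.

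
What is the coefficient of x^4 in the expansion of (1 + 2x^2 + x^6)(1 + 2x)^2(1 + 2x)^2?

(1 + 2x^2 + x^6) has coefficients 1,0,2,0,0 for degrees 0…4.
(1 + 2x)^2 has coefficients 1,4,4,0,0 for degrees 0…4.
Finally multiplying by (1 + 2x)^2, the product of all factors after the first has coefficients 1,8,24,32,16 for degrees 0…4.
[x^4] = 1·16 + 2·24 = 64.

64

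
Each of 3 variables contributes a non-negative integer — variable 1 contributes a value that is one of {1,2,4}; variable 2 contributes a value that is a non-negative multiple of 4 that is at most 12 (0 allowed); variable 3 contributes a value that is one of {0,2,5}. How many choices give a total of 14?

The generating function for the choices is (t + t² + t⁴)·(1 + t⁴ + t⁸ + t¹²)·(1 + t² + t⁵); the count is [t¹⁴].
(t + t² + t⁴) has coefficients 0,1,1,0,1 for degrees 0…4.
(1 + t⁴ + t⁸ + t¹²) has coefficients 1,0,0,0,1,0,0,0,1,0,0,0,1,0,0 for degrees 0…14.
Finally multiplying by (1 + t² + t⁵), the product of all factors after the first has coefficients 1,0,1,0,1,1,1,0,1,1,1,0,1,1,1 for degrees 0…14.
[t¹⁴] = 1·1 + 1·1 + 1·1 = 3.

3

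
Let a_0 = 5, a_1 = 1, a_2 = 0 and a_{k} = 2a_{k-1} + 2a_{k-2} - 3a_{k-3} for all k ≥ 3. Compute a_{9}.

-2413

The ordinary generating function has denominator 1 - 2y - 2y^2 + 3y^3.
Iterating the recurrence: a_0,…,a_{9} = 5, 1, 0, -13, -29, -84, -187, -455, -1032, -2413.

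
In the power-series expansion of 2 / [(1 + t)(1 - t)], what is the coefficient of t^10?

2

Partial fractions give a closed form: a_n = (1)·(-1)^n + (1)·1^n.
At n = 10: a_10 = 2.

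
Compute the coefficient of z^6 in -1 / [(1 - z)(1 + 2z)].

Partial fractions give a closed form: a_n = (-1/3)·1^n + (-2/3)·(-2)^n.
At n = 6: a_6 = -43.

-43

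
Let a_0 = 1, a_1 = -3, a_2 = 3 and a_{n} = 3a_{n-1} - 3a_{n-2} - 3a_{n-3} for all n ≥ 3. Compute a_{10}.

The ordinary generating function has denominator 1 - 3z + 3z^2 + 3z^3.
Iterating the recurrence: a_0,…,a_{10} = 1, -3, 3, 15, 45, 81, 63, -189, -999, -2619, -4293.

-4293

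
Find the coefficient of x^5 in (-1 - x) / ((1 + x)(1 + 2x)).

Partial fractions give a closed form: a_n = (-1)·(-2)^n.
At n = 5: a_5 = 32.

32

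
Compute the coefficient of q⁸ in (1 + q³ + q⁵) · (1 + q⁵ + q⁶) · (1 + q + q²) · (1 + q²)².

(1 + q³ + q⁵) has coefficients 1,0,0,1,0,1 for degrees 0…5.
(1 + q⁵ + q⁶) has coefficients 1,0,0,0,0,1,1,0,0 for degrees 0…8.
Multiplying by (1 + q + q²) gives running coefficients 1,1,1,0,0,1,2,2,1 for degrees 0…8.
Finally multiplying by (1 + q²)², the product of all factors after the first has coefficients 1,1,3,2,3,2,3,4,5 for degrees 0…8.
[q⁸] = 1·5 + 1·2 + 1·2 = 9.

9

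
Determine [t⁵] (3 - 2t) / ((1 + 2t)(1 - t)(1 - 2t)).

21

Partial fractions give a closed form: a_n = (4/3)·(-2)^n + (-1/3)·1^n + (2)·2^n.
At n = 5: a_5 = 21.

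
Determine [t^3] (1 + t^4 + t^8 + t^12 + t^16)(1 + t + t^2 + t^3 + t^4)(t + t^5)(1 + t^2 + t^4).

2

(1 + t^4 + t^8 + t^12 + t^16) has coefficients 1,0,0,0 for degrees 0…3.
(1 + t + t^2 + t^3 + t^4) has coefficients 1,1,1,1 for degrees 0…3.
Multiplying by (t + t^5) gives running coefficients 0,1,1,1 for degrees 0…3.
Finally multiplying by (1 + t^2 + t^4), the product of all factors after the first has coefficients 0,1,1,2 for degrees 0…3.
[t^3] = 1·2 = 2.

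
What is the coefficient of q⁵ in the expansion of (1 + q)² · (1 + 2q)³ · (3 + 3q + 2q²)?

184

(1 + q)² has coefficients 1,2,1 for degrees 0…2.
(1 + 2q)³ has coefficients 1,6,12,8,0,0 for degrees 0…5.
Finally multiplying by (3 + 3q + 2q²), the product of all factors after the first has coefficients 3,21,56,72,48,16 for degrees 0…5.
[q⁵] = 1·16 + 2·48 + 1·72 = 184.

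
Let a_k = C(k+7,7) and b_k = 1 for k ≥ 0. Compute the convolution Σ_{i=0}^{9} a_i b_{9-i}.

The convolution is the t^9 coefficient of A(t)B(t).
Σ = 1·1 + 8·1 + 36·1 + 120·1 + 330·1 + 792·1 + 1716·1 + 3432·1 + 6435·1 + 11440·1 = 24310.

24310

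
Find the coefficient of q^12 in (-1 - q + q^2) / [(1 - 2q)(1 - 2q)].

-66560

The denominator gives the recurrence a_n = 4a_(n−1) − 4a_(n−2) for n ≥ 3; the numerator fixes a_0 = -1, a_1 = -5, a_2 = -15.
Iterating: -1, -5, -15, -40, -100, -240, -560, -1280, -2880, -6400, -14080, -30720, -66560, so a_12 = -66560.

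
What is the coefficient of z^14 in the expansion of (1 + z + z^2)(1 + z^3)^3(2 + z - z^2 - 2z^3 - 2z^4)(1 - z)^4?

(1 + z + z^2) has coefficients 1,1,1 for degrees 0…2.
(1 + z^3)^3 has coefficients 1,0,0,3,0,0,3,0,0,1,0,0,0,0,0 for degrees 0…14.
Multiplying by (2 + z - z^2 - 2z^3 - 2z^4) gives running coefficients 2,1,-1,4,1,-3,0,-3,-3,-4,-5,-1,-2,-2,0 for degrees 0…14.
Finally multiplying by (1 - z)^4, the product of all factors after the first has coefficients 2,-7,7,6,-23,22,1,-21,22,-13,5,4,-15,16,-5 for degrees 0…14.
[z^14] = 1·(-5) + 1·16 + 1·(-15) = -4.

-4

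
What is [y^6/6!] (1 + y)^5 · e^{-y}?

The EGF product rule gives c_6 = Σ_{k_1+k_2=6} C(6; k_1,k_2) · ∏ g_i(k_i), where (1+y)^5 gives the falling factorial (5)_k; e^{-y} gives (-1)^k.
g_1(k) for k = 0…6: 1, 5, 20, 60, 120, 120, 0.
g_2(k) for k = 0…6: 1, -1, 1, -1, 1, -1, 1.
c_6 = Σ_k C(6,k)·g_1(k)·g_2(6−k) = 1·1·1 + 6·5·(-1) + 15·20·1 + 20·60·(-1) + 15·120·1 + 6·120·(-1) = 1 − 30 + 300 − 1200 + 1800 − 720 = 151.

151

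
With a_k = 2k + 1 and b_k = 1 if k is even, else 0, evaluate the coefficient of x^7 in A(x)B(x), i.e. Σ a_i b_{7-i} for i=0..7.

36

The convolution is the t^7 coefficient of A(t)B(t).
Σ = 1·0 + 3·1 + 5·0 + 7·1 + 9·0 + 11·1 + 13·0 + 15·1 = 36.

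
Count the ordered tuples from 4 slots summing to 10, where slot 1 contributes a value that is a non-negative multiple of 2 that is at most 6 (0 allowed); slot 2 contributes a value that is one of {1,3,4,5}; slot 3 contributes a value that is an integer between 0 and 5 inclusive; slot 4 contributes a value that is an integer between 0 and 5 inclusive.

The generating function for the choices is (1 + x² + x⁴ + x⁶)·(x + x³ + x⁴ + x⁵)·(1 + x + x² + x³ + x⁴ + x⁵)·(1 + x + x² + x³ + x⁴ + x⁵); the count is [x¹⁰].
(1 + x² + x⁴ + x⁶) has coefficients 1,0,1,0,1,0,1 for degrees 0…6.
(x + x³ + x⁴ + x⁵) has coefficients 0,1,0,1,1,1,0,0,0,0,0 for degrees 0…10.
Multiplying by (1 + x + x² + x³ + x⁴ + x⁵) gives running coefficients 0,1,1,2,3,4,4,3,3,2,1 for degrees 0…10.
Finally multiplying by (1 + x + x² + x³ + x⁴ + x⁵), the product of all factors after the first has coefficients 0,1,2,4,7,11,15,17,19,19,17 for degrees 0…10.
[x¹⁰] = 1·17 + 1·19 + 1·15 + 1·7 = 58.

58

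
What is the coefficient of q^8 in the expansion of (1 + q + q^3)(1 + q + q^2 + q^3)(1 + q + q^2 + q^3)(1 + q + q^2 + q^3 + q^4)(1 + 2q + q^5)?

119

(1 + q + q^3) has coefficients 1,1,0,1 for degrees 0…3.
(1 + q + q^2 + q^3) has coefficients 1,1,1,1,0,0,0,0,0 for degrees 0…8.
Multiplying by (1 + q + q^2 + q^3) gives running coefficients 1,2,3,4,3,2,1,0,0 for degrees 0…8.
Multiplying by (1 + q + q^2 + q^3 + q^4) gives running coefficients 1,3,6,10,13,14,13,10,6 for degrees 0…8.
Finally multiplying by (1 + 2q + q^5), the product of all factors after the first has coefficients 1,5,12,22,33,41,44,42,36 for degrees 0…8.
[q^8] = 1·36 + 1·42 + 1·41 = 119.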